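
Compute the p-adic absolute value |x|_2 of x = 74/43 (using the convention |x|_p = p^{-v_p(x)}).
|74/43|_2 = 1/2

Step 1 — compute v_2(x) by factoring powers of 2 out of the numerator and denominator: v_2(74/43) = 1. Step 2 — apply |x|_p = p^{-v_p(x)} = 2^{-1} = 1/2.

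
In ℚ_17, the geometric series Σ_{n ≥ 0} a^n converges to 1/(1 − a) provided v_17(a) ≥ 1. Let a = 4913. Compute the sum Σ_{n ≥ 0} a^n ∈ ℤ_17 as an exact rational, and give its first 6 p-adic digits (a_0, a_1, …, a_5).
Σ a^n = 1/(1 − a) = -1/4912;  first 6 digits = (1, 0, 0, 1, 0, 0)

v_17(a) = 3 ≥ 1, so the series converges in ℤ_17 to 1/(1 − a) = 1/(1 − 4913) = -1/4912. Expand this rational in ℤ_17: compute digits iteratively via d_i = x_i mod 17, x_{i+1} = (x_i − d_i)/17. The first 6 digits are (1, 0, 0, 1, 0, 0).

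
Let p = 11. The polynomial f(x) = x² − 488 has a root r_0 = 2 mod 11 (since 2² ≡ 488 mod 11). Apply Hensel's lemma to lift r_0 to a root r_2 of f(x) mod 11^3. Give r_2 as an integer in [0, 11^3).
r_2 = 123 (mod 1331)

Hensel's recurrence: r_{i+1} = r_i − f(r_i)·(f′(r_i))^{-1} mod 11^{i+2}, with f′(x) = 2x. Iterate:
  r_0 = 2 (mod 11)
  r_1 = 2 (mod 121)
  r_2 = 123 (mod 1331)
Final: r_2 = 123, and one checks f(r_2) ≡ 0 mod 11^3.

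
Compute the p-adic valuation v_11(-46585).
v_11(-46585) = 3

v_11(n) is the largest exponent k such that 11^k divides n. Factor out: -46585 = -11^3 · 35. (Sign doesn't affect v_p.) So v_11(-46585) = 3.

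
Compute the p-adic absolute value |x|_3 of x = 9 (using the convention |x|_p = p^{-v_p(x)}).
|9|_3 = 1/9

Step 1 — compute v_3(x) by factoring powers of 3 out of the numerator and denominator: v_3(9) = 2. Step 2 — apply |x|_p = p^{-v_p(x)} = 3^{-2} = 1/9.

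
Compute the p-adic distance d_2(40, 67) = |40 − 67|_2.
d_2(40, 67) = 1

Step 1 — x − y = 40 − 67 = -27. Step 2 — v_2(-27) = 0 (factor: -27 = −(2^0 · 27); the sign does not affect v_p). Step 3 — |x − y|_2 = 2^{0} = 1.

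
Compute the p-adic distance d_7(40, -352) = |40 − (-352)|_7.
d_7(40, -352) = 1/49

Step 1 — x − y = 40 − (-352) = 392. Step 2 — v_7(392) = 2 (factor: 392 = (7^2 · 8); the sign does not affect v_p). Step 3 — |x − y|_7 = 7^{-2} = 1/49.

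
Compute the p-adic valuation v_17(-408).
v_17(-408) = 1

v_17(n) is the largest exponent k such that 17^k divides n. Factor out: -408 = -17^1 · 24. (Sign doesn't affect v_p.) So v_17(-408) = 1.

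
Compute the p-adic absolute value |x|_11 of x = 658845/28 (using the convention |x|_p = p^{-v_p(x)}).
|658845/28|_11 = 1/14641

Step 1 — compute v_11(x) by factoring powers of 11 out of the numerator and denominator: v_11(658845/28) = 4. Step 2 — apply |x|_p = p^{-v_p(x)} = 11^{-4} = 1/14641.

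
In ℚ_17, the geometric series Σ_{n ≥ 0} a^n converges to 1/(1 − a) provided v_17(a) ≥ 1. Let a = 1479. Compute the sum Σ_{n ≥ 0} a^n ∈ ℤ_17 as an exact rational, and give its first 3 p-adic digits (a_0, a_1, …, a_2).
Σ a^n = 1/(1 − a) = -1/1478;  first 3 digits = (1, 2, 9)

v_17(a) = 1 ≥ 1, so the series converges in ℤ_17 to 1/(1 − a) = 1/(1 − 1479) = -1/1478. Expand this rational in ℤ_17: compute digits iteratively via d_i = x_i mod 17, x_{i+1} = (x_i − d_i)/17. The first 3 digits are (1, 2, 9).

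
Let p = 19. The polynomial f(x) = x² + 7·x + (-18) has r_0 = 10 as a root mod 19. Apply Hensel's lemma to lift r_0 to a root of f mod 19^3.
r_2 = 6850 (mod 6859)

Hensel: r_{i+1} = r_i − f(r_i)·(f′(r_i))^{-1} mod 19^{i+2}, f′(x) = 2x + 7. Iterate:
  r_0 = 10 (mod 19)
  r_1 = 352 (mod 361)
  r_2 = 6850 (mod 6859)
Final: r = 6850 satisfies f(r) ≡ 0 mod 19^3.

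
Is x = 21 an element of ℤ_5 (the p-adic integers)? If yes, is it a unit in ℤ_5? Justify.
x ∈ ℤ_5^× (unit); v_5(x) = 0

ℤ_5 = {x ∈ ℚ_5 : v_5(x) ≥ 0} and ℤ_5^× = {x ∈ ℤ_5 : v_5(x) = 0}. Here v_5(21) = v_5(num) − v_5(den) = 0; compare against these criteria.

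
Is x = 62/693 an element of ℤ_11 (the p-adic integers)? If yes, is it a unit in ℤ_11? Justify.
x ∉ ℤ_11 (v_11(x) = -1 < 0)

ℤ_11 = {x ∈ ℚ_11 : v_11(x) ≥ 0} and ℤ_11^× = {x ∈ ℤ_11 : v_11(x) = 0}. Here v_11(62/693) = v_11(num) − v_11(den) = -1; compare against these criteria.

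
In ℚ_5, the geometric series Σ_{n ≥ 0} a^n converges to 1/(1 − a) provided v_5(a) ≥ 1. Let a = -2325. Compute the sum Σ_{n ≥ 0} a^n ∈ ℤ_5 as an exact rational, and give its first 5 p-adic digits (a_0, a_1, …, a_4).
Σ a^n = 1/(1 − a) = 1/2326;  first 5 digits = (1, 0, 2, 1, 0)

v_5(a) = 2 ≥ 1, so the series converges in ℤ_5 to 1/(1 − a) = 1/(1 − (-2325)) = 1/2326. Expand this rational in ℤ_5: compute digits iteratively via d_i = x_i mod 5, x_{i+1} = (x_i − d_i)/5. The first 5 digits are (1, 0, 2, 1, 0).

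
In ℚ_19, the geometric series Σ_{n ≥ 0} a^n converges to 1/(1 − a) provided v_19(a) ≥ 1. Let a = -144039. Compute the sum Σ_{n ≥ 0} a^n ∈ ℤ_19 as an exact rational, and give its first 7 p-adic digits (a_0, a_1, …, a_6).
Σ a^n = 1/(1 − a) = 1/144040;  first 7 digits = (1, 0, 0, 17, 17, 18, 3)

v_19(a) = 3 ≥ 1, so the series converges in ℤ_19 to 1/(1 − a) = 1/(1 − (-144039)) = 1/144040. Expand this rational in ℤ_19: compute digits iteratively via d_i = x_i mod 19, x_{i+1} = (x_i − d_i)/19. The first 7 digits are (1, 0, 0, 17, 17, 18, 3).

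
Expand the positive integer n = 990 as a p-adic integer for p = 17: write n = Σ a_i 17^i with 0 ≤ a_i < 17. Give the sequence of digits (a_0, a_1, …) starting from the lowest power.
(a_0, a_1, …) = (4, 7, 3)

Repeated division by 17 gives the digits low-to-high: 990 = 4 + 7·17^1 + 3·17^2. Digit sequence: (4, 7, 3).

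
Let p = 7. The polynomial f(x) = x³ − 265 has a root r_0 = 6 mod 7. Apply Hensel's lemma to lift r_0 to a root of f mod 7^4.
r_3 = 251 (mod 2401)

Hensel: r_{i+1} = r_i − f(r_i)/f′(r_i) mod 7^{i+2}, where f′(x) = 3x². Iterate:
  r_0 = 6 (mod 7)
  r_1 = 6 (mod 49)
  r_2 = 251 (mod 343)
  r_3 = 251 (mod 2401)
Final: r = 251 with f(r) ≡ 0 mod 7^4.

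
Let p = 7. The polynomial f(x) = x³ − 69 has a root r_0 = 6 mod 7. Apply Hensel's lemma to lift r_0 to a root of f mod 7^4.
r_3 = 1672 (mod 2401)

Hensel: r_{i+1} = r_i − f(r_i)/f′(r_i) mod 7^{i+2}, where f′(x) = 3x². Iterate:
  r_0 = 6 (mod 7)
  r_1 = 6 (mod 49)
  r_2 = 300 (mod 343)
  r_3 = 1672 (mod 2401)
Final: r = 1672 with f(r) ≡ 0 mod 7^4.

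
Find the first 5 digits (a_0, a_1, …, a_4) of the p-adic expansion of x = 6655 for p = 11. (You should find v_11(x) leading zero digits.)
(a_0, …, a_4) = (0, 0, 0, 5, 0)

v_11(6655) = 3, so a_0 = ... = a_2 = 0. Factor out: x = 11^3 · u with u = 5 a unit in ℤ_11. Expand u iteratively via a_{v+i} = u_i mod 11, u_{i+1} = (u_i − a_{v+i})/11:
  u_0 = 5;  a_3 = 5;  u_1 = (u_0 − 5)/11 = 0
  u_1 = 0;  a_4 = 0;  u_2 = (u_1 − 0)/11 = 0
Digits: (0, 0, 0, 5, 0).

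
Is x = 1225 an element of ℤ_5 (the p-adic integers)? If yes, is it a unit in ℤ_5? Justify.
x ∈ ℤ_5 but not a unit; v_5(x) = 2 > 0

ℤ_5 = {x ∈ ℚ_5 : v_5(x) ≥ 0} and ℤ_5^× = {x ∈ ℤ_5 : v_5(x) = 0}. Here v_5(1225) = v_5(num) − v_5(den) = 2; compare against these criteria.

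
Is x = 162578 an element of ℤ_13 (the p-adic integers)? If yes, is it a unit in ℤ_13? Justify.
x ∈ ℤ_13 but not a unit; v_13(x) = 3 > 0

ℤ_13 = {x ∈ ℚ_13 : v_13(x) ≥ 0} and ℤ_13^× = {x ∈ ℤ_13 : v_13(x) = 0}. Here v_13(162578) = v_13(num) − v_13(den) = 3; compare against these criteria.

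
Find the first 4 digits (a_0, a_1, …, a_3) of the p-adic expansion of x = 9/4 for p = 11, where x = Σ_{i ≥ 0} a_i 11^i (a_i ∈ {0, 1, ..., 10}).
(a_0, …, a_3) = (5, 8, 2, 8)

v_11(9/4) = 0 (numerator and denominator both coprime to 11), so x ∈ ℤ_11^×. Compute digits iteratively via a_i = x_i mod 11, x_{i+1} = (x_i − a_i)/11, with x_0 = x:
  x_0 = 9/4;  a_0 = 5;  x_1 = (x_0 − 5)/11 = -1/4
  x_1 = -1/4;  a_1 = 8;  x_2 = (x_1 − 8)/11 = -3/4
  x_2 = -3/4;  a_2 = 2;  x_3 = (x_2 − 2)/11 = -1/4
  x_3 = -1/4;  a_3 = 8;  x_4 = (x_3 − 8)/11 = -3/4
Digits: (5, 8, 2, 8).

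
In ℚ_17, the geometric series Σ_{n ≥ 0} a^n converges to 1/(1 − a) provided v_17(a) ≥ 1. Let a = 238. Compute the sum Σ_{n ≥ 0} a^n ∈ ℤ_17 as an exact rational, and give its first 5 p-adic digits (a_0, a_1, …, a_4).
Σ a^n = 1/(1 − a) = -1/237;  first 5 digits = (1, 14, 9, 1, 5)

v_17(a) = 1 ≥ 1, so the series converges in ℤ_17 to 1/(1 − a) = 1/(1 − 238) = -1/237. Expand this rational in ℤ_17: compute digits iteratively via d_i = x_i mod 17, x_{i+1} = (x_i − d_i)/17. The first 5 digits are (1, 14, 9, 1, 5).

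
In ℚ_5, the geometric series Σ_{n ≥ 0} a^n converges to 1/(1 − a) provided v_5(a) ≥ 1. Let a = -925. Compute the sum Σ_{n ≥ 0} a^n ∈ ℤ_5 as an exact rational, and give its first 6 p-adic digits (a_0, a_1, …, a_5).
Σ a^n = 1/(1 − a) = 1/926;  first 6 digits = (1, 0, 3, 2, 2, 3)

v_5(a) = 2 ≥ 1, so the series converges in ℤ_5 to 1/(1 − a) = 1/(1 − (-925)) = 1/926. Expand this rational in ℤ_5: compute digits iteratively via d_i = x_i mod 5, x_{i+1} = (x_i − d_i)/5. The first 6 digits are (1, 0, 3, 2, 2, 3).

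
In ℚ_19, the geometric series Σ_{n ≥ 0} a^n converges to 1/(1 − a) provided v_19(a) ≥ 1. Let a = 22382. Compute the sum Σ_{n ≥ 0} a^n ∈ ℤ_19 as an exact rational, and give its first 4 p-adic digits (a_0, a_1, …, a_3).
Σ a^n = 1/(1 − a) = -1/22381;  first 4 digits = (1, 0, 5, 3)

v_19(a) = 2 ≥ 1, so the series converges in ℤ_19 to 1/(1 − a) = 1/(1 − 22382) = -1/22381. Expand this rational in ℤ_19: compute digits iteratively via d_i = x_i mod 19, x_{i+1} = (x_i − d_i)/19. The first 4 digits are (1, 0, 5, 3).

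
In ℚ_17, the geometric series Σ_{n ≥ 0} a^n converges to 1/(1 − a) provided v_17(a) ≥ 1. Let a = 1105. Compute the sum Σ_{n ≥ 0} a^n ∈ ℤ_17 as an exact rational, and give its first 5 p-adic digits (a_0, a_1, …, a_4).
Σ a^n = 1/(1 − a) = -1/1104;  first 5 digits = (1, 14, 12, 0, 15)

v_17(a) = 1 ≥ 1, so the series converges in ℤ_17 to 1/(1 − a) = 1/(1 − 1105) = -1/1104. Expand this rational in ℤ_17: compute digits iteratively via d_i = x_i mod 17, x_{i+1} = (x_i − d_i)/17. The first 5 digits are (1, 14, 12, 0, 15).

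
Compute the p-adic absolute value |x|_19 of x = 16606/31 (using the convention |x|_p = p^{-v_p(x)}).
|16606/31|_19 = 1/361

Step 1 — compute v_19(x) by factoring powers of 19 out of the numerator and denominator: v_19(16606/31) = 2. Step 2 — apply |x|_p = p^{-v_p(x)} = 19^{-2} = 1/361.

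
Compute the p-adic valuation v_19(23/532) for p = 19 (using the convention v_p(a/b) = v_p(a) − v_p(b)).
v_19(23/532) = -1

Factor powers of 19 from the numerator and denominator of the reduced fraction: 23 = 19^0 · 23 and 532 = 19^1 · 28. Apply v_p(a/b) = v_p(a) − v_p(b): v_19(23/532) = 0 − 1 = -1.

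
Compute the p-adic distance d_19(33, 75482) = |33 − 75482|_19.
d_19(33, 75482) = 1/6859

Step 1 — x − y = 33 − 75482 = -75449. Step 2 — v_19(-75449) = 3 (factor: -75449 = −(19^3 · 11); the sign does not affect v_p). Step 3 — |x − y|_19 = 19^{-3} = 1/6859.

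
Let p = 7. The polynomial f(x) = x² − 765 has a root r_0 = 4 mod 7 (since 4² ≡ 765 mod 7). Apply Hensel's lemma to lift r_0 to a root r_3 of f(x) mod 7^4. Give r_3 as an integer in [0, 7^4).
r_3 = 1831 (mod 2401)

Hensel's recurrence: r_{i+1} = r_i − f(r_i)·(f′(r_i))^{-1} mod 7^{i+2}, with f′(x) = 2x. Iterate:
  r_0 = 4 (mod 7)
  r_1 = 18 (mod 49)
  r_2 = 116 (mod 343)
  r_3 = 1831 (mod 2401)
Final: r_3 = 1831, and one checks f(r_3) ≡ 0 mod 7^4.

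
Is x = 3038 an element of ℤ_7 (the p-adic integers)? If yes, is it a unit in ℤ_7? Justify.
x ∈ ℤ_7 but not a unit; v_7(x) = 2 > 0

ℤ_7 = {x ∈ ℚ_7 : v_7(x) ≥ 0} and ℤ_7^× = {x ∈ ℤ_7 : v_7(x) = 0}. Here v_7(3038) = v_7(num) − v_7(den) = 2; compare against these criteria.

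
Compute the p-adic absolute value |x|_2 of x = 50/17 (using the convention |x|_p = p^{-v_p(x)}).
|50/17|_2 = 1/2

Step 1 — compute v_2(x) by factoring powers of 2 out of the numerator and denominator: v_2(50/17) = 1. Step 2 — apply |x|_p = p^{-v_p(x)} = 2^{-1} = 1/2.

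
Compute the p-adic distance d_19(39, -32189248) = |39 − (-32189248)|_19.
d_19(39, -32189248) = 1/2476099

Step 1 — x − y = 39 − (-32189248) = 32189287. Step 2 — v_19(32189287) = 5 (factor: 32189287 = (19^5 · 13); the sign does not affect v_p). Step 3 — |x − y|_19 = 19^{-5} = 1/2476099.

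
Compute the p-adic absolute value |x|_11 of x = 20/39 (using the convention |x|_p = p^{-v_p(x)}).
|20/39|_11 = 1

Step 1 — compute v_11(x) by factoring powers of 11 out of the numerator and denominator: v_11(20/39) = 0. Step 2 — apply |x|_p = p^{-v_p(x)} = 11^{0} = 1.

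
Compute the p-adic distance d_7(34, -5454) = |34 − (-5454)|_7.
d_7(34, -5454) = 1/343

Step 1 — x − y = 34 − (-5454) = 5488. Step 2 — v_7(5488) = 3 (factor: 5488 = (7^3 · 16); the sign does not affect v_p). Step 3 — |x − y|_7 = 7^{-3} = 1/343.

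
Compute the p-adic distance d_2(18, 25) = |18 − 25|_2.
d_2(18, 25) = 1

Step 1 — x − y = 18 − 25 = -7. Step 2 — v_2(-7) = 0 (factor: -7 = −(2^0 · 7); the sign does not affect v_p). Step 3 — |x − y|_2 = 2^{0} = 1.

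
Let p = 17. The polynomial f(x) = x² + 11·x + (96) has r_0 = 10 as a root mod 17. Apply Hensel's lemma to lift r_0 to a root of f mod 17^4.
r_3 = 9649 (mod 83521)

Hensel: r_{i+1} = r_i − f(r_i)·(f′(r_i))^{-1} mod 17^{i+2}, f′(x) = 2x + 11. Iterate:
  r_0 = 10 (mod 17)
  r_1 = 112 (mod 289)
  r_2 = 4736 (mod 4913)
  r_3 = 9649 (mod 83521)
Final: r = 9649 satisfies f(r) ≡ 0 mod 17^4.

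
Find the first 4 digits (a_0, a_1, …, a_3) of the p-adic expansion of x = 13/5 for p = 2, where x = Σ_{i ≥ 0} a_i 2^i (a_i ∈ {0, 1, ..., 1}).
(a_0, …, a_3) = (1, 0, 0, 1)

v_2(13/5) = 0 (numerator and denominator both coprime to 2), so x ∈ ℤ_2^×. Compute digits iteratively via a_i = x_i mod 2, x_{i+1} = (x_i − a_i)/2, with x_0 = x:
  x_0 = 13/5;  a_0 = 1;  x_1 = (x_0 − 1)/2 = 4/5
  x_1 = 4/5;  a_1 = 0;  x_2 = (x_1 − 0)/2 = 2/5
  x_2 = 2/5;  a_2 = 0;  x_3 = (x_2 − 0)/2 = 1/5
  x_3 = 1/5;  a_3 = 1;  x_4 = (x_3 − 1)/2 = -2/5
Digits: (1, 0, 0, 1).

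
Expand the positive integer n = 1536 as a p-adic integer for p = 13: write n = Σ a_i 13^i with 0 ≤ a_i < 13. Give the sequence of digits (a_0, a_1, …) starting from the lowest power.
(a_0, a_1, …) = (2, 1, 9)

Repeated division by 13 gives the digits low-to-high: 1536 = 2 + 1·13^1 + 9·13^2. Digit sequence: (2, 1, 9).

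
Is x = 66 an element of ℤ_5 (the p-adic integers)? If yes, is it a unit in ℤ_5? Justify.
x ∈ ℤ_5^× (unit); v_5(x) = 0

ℤ_5 = {x ∈ ℚ_5 : v_5(x) ≥ 0} and ℤ_5^× = {x ∈ ℤ_5 : v_5(x) = 0}. Here v_5(66) = v_5(num) − v_5(den) = 0; compare against these criteria.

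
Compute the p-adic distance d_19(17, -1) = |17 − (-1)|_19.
d_19(17, -1) = 1

Step 1 — x − y = 17 − (-1) = 18. Step 2 — v_19(18) = 0 (factor: 18 = (19^0 · 18); the sign does not affect v_p). Step 3 — |x − y|_19 = 19^{0} = 1.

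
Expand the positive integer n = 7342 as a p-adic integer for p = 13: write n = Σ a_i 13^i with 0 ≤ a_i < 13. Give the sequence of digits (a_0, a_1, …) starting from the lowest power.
(a_0, a_1, …) = (10, 5, 4, 3)

Repeated division by 13 gives the digits low-to-high: 7342 = 10 + 5·13^1 + 4·13^2 + 3·13^3. Digit sequence: (10, 5, 4, 3).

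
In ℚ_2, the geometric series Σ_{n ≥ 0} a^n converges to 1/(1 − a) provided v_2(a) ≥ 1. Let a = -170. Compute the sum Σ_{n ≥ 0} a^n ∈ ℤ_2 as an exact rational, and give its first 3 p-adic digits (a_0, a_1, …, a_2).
Σ a^n = 1/(1 − a) = 1/171;  first 3 digits = (1, 1, 0)

v_2(a) = 1 ≥ 1, so the series converges in ℤ_2 to 1/(1 − a) = 1/(1 − (-170)) = 1/171. Expand this rational in ℤ_2: compute digits iteratively via d_i = x_i mod 2, x_{i+1} = (x_i − d_i)/2. The first 3 digits are (1, 1, 0).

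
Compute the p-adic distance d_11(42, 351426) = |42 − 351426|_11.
d_11(42, 351426) = 1/14641

Step 1 — x − y = 42 − 351426 = -351384. Step 2 — v_11(-351384) = 4 (factor: -351384 = −(11^4 · 24); the sign does not affect v_p). Step 3 — |x − y|_11 = 11^{-4} = 1/14641.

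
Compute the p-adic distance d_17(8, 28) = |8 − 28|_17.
d_17(8, 28) = 1

Step 1 — x − y = 8 − 28 = -20. Step 2 — v_17(-20) = 0 (factor: -20 = −(17^0 · 20); the sign does not affect v_p). Step 3 — |x − y|_17 = 17^{0} = 1.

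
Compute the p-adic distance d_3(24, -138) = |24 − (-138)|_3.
d_3(24, -138) = 1/81

Step 1 — x − y = 24 − (-138) = 162. Step 2 — v_3(162) = 4 (factor: 162 = (3^4 · 2); the sign does not affect v_p). Step 3 — |x − y|_3 = 3^{-4} = 1/81.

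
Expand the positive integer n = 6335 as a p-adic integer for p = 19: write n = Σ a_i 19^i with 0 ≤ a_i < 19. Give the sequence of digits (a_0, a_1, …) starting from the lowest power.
(a_0, a_1, …) = (8, 10, 17)

Repeated division by 19 gives the digits low-to-high: 6335 = 8 + 10·19^1 + 17·19^2. Digit sequence: (8, 10, 17).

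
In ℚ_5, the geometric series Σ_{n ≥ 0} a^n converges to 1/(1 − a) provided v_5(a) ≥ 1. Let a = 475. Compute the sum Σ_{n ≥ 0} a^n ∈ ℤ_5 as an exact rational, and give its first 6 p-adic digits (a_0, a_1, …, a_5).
Σ a^n = 1/(1 − a) = -1/474;  first 6 digits = (1, 0, 4, 3, 1, 2)

v_5(a) = 2 ≥ 1, so the series converges in ℤ_5 to 1/(1 − a) = 1/(1 − 475) = -1/474. Expand this rational in ℤ_5: compute digits iteratively via d_i = x_i mod 5, x_{i+1} = (x_i − d_i)/5. The first 6 digits are (1, 0, 4, 3, 1, 2).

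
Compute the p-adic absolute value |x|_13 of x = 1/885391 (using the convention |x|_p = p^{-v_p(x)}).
|1/885391|_13 = 28561

Step 1 — compute v_13(x) by factoring powers of 13 out of the numerator and denominator: v_13(1/885391) = -4. Step 2 — apply |x|_p = p^{-v_p(x)} = 13^{4} = 28561.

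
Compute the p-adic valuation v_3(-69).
v_3(-69) = 1

v_3(n) is the largest exponent k such that 3^k divides n. Factor out: -69 = -3^1 · 23. (Sign doesn't affect v_p.) So v_3(-69) = 1.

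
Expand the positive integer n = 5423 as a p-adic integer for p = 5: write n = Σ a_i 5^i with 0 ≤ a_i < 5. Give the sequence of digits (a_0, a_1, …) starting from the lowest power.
(a_0, a_1, …) = (3, 4, 1, 3, 3, 1)

Repeated division by 5 gives the digits low-to-high: 5423 = 3 + 4·5^1 + 1·5^2 + 3·5^3 + 3·5^4 + 1·5^5. Digit sequence: (3, 4, 1, 3, 3, 1).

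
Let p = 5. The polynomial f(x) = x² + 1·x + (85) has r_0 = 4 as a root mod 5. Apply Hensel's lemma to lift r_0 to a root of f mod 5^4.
r_3 = 559 (mod 625)

Hensel: r_{i+1} = r_i − f(r_i)·(f′(r_i))^{-1} mod 5^{i+2}, f′(x) = 2x + 1. Iterate:
  r_0 = 4 (mod 5)
  r_1 = 9 (mod 25)
  r_2 = 59 (mod 125)
  r_3 = 559 (mod 625)
Final: r = 559 satisfies f(r) ≡ 0 mod 5^4.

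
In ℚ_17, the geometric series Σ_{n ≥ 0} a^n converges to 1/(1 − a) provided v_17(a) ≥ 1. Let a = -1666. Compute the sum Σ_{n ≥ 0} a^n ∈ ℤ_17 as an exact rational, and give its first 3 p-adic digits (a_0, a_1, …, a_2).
Σ a^n = 1/(1 − a) = 1/1667;  first 3 digits = (1, 4, 10)

v_17(a) = 1 ≥ 1, so the series converges in ℤ_17 to 1/(1 − a) = 1/(1 − (-1666)) = 1/1667. Expand this rational in ℤ_17: compute digits iteratively via d_i = x_i mod 17, x_{i+1} = (x_i − d_i)/17. The first 3 digits are (1, 4, 10).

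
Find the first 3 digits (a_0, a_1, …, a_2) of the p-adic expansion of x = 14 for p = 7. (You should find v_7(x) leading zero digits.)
(a_0, …, a_2) = (0, 2, 0)

v_7(14) = 1, so a_0 = ... = a_0 = 0. Factor out: x = 7^1 · u with u = 2 a unit in ℤ_7. Expand u iteratively via a_{v+i} = u_i mod 7, u_{i+1} = (u_i − a_{v+i})/7:
  u_0 = 2;  a_1 = 2;  u_1 = (u_0 − 2)/7 = 0
  u_1 = 0;  a_2 = 0;  u_2 = (u_1 − 0)/7 = 0
Digits: (0, 2, 0).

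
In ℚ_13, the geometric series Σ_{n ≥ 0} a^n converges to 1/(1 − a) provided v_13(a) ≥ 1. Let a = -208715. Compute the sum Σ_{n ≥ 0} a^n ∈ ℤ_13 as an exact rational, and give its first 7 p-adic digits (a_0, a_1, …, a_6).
Σ a^n = 1/(1 − a) = 1/208716;  first 7 digits = (1, 0, 0, 9, 5, 12, 2)

v_13(a) = 3 ≥ 1, so the series converges in ℤ_13 to 1/(1 − a) = 1/(1 − (-208715)) = 1/208716. Expand this rational in ℤ_13: compute digits iteratively via d_i = x_i mod 13, x_{i+1} = (x_i − d_i)/13. The first 7 digits are (1, 0, 0, 9, 5, 12, 2).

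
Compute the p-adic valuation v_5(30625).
v_5(30625) = 4

v_5(n) is the largest exponent k such that 5^k divides n. Factor out: 30625 = 5^4 · 49. (Sign doesn't affect v_p.) So v_5(30625) = 4.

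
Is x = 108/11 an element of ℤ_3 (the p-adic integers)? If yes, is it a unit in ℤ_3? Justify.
x ∈ ℤ_3 but not a unit; v_3(x) = 3 > 0

ℤ_3 = {x ∈ ℚ_3 : v_3(x) ≥ 0} and ℤ_3^× = {x ∈ ℤ_3 : v_3(x) = 0}. Here v_3(108/11) = v_3(num) − v_3(den) = 3; compare against these criteria.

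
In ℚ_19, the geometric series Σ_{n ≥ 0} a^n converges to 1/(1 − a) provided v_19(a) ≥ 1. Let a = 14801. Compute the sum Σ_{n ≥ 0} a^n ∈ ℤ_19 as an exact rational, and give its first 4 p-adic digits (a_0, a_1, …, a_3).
Σ a^n = 1/(1 − a) = -1/14800;  first 4 digits = (1, 0, 3, 2)

v_19(a) = 2 ≥ 1, so the series converges in ℤ_19 to 1/(1 − a) = 1/(1 − 14801) = -1/14800. Expand this rational in ℤ_19: compute digits iteratively via d_i = x_i mod 19, x_{i+1} = (x_i − d_i)/19. The first 4 digits are (1, 0, 3, 2).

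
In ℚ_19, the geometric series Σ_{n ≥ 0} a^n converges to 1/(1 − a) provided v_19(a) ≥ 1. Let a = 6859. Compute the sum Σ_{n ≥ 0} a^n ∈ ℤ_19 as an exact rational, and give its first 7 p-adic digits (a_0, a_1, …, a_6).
Σ a^n = 1/(1 − a) = -1/6858;  first 7 digits = (1, 0, 0, 1, 0, 0, 1)

v_19(a) = 3 ≥ 1, so the series converges in ℤ_19 to 1/(1 − a) = 1/(1 − 6859) = -1/6858. Expand this rational in ℤ_19: compute digits iteratively via d_i = x_i mod 19, x_{i+1} = (x_i − d_i)/19. The first 7 digits are (1, 0, 0, 1, 0, 0, 1).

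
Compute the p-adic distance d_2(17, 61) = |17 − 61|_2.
d_2(17, 61) = 1/4

Step 1 — x − y = 17 − 61 = -44. Step 2 — v_2(-44) = 2 (factor: -44 = −(2^2 · 11); the sign does not affect v_p). Step 3 — |x − y|_2 = 2^{-2} = 1/4.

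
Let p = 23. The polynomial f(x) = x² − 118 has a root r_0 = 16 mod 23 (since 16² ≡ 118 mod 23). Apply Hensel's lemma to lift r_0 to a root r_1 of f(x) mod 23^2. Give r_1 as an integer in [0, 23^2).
r_1 = 177 (mod 529)

Hensel's recurrence: r_{i+1} = r_i − f(r_i)·(f′(r_i))^{-1} mod 23^{i+2}, with f′(x) = 2x. Iterate:
  r_0 = 16 (mod 23)
  r_1 = 177 (mod 529)
Final: r_1 = 177, and one checks f(r_1) ≡ 0 mod 23^2.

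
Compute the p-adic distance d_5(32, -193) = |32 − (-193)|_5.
d_5(32, -193) = 1/25

Step 1 — x − y = 32 − (-193) = 225. Step 2 — v_5(225) = 2 (factor: 225 = (5^2 · 9); the sign does not affect v_p). Step 3 — |x − y|_5 = 5^{-2} = 1/25.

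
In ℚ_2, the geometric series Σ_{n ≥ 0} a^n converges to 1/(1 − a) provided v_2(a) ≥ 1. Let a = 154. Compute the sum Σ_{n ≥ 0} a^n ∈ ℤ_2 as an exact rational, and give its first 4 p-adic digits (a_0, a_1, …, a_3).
Σ a^n = 1/(1 − a) = -1/153;  first 4 digits = (1, 1, 1, 0)

v_2(a) = 1 ≥ 1, so the series converges in ℤ_2 to 1/(1 − a) = 1/(1 − 154) = -1/153. Expand this rational in ℤ_2: compute digits iteratively via d_i = x_i mod 2, x_{i+1} = (x_i − d_i)/2. The first 4 digits are (1, 1, 1, 0).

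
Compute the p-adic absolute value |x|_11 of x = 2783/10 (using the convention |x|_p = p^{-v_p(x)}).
|2783/10|_11 = 1/121

Step 1 — compute v_11(x) by factoring powers of 11 out of the numerator and denominator: v_11(2783/10) = 2. Step 2 — apply |x|_p = p^{-v_p(x)} = 11^{-2} = 1/121.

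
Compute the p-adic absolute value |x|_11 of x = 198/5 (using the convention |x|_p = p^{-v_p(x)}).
|198/5|_11 = 1/11

Step 1 — compute v_11(x) by factoring powers of 11 out of the numerator and denominator: v_11(198/5) = 1. Step 2 — apply |x|_p = p^{-v_p(x)} = 11^{-1} = 1/11.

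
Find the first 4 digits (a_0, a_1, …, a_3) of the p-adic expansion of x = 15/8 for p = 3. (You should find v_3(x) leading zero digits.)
(a_0, …, a_3) = (0, 1, 1, 0)

v_3(15/8) = 1, so a_0 = ... = a_0 = 0. Factor out: x = 3^1 · u with u = 5/8 a unit in ℤ_3. Expand u iteratively via a_{v+i} = u_i mod 3, u_{i+1} = (u_i − a_{v+i})/3:
  u_0 = 5/8;  a_1 = 1;  u_1 = (u_0 − 1)/3 = -1/8
  u_1 = -1/8;  a_2 = 1;  u_2 = (u_1 − 1)/3 = -3/8
  u_2 = -3/8;  a_3 = 0;  u_3 = (u_2 − 0)/3 = -1/8
Digits: (0, 1, 1, 0).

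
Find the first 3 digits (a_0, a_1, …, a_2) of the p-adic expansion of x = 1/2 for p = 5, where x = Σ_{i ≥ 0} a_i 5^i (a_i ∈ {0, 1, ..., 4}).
(a_0, …, a_2) = (3, 2, 2)

v_5(1/2) = 0 (numerator and denominator both coprime to 5), so x ∈ ℤ_5^×. Compute digits iteratively via a_i = x_i mod 5, x_{i+1} = (x_i − a_i)/5, with x_0 = x:
  x_0 = 1/2;  a_0 = 3;  x_1 = (x_0 − 3)/5 = -1/2
  x_1 = -1/2;  a_1 = 2;  x_2 = (x_1 − 2)/5 = -1/2
  x_2 = -1/2;  a_2 = 2;  x_3 = (x_2 − 2)/5 = -1/2
Digits: (3, 2, 2).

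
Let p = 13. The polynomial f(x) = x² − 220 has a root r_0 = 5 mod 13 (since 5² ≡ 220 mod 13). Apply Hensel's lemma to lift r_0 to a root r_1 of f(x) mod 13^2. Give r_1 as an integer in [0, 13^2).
r_1 = 109 (mod 169)

Hensel's recurrence: r_{i+1} = r_i − f(r_i)·(f′(r_i))^{-1} mod 13^{i+2}, with f′(x) = 2x. Iterate:
  r_0 = 5 (mod 13)
  r_1 = 109 (mod 169)
Final: r_1 = 109, and one checks f(r_1) ≡ 0 mod 13^2.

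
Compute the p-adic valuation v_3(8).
v_3(8) = 0

v_3(n) is the largest exponent k such that 3^k divides n. Factor out: 8 = 3^0 · 8. (Sign doesn't affect v_p.) So v_3(8) = 0.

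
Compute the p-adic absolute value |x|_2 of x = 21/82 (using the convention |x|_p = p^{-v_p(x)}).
|21/82|_2 = 2

Step 1 — compute v_2(x) by factoring powers of 2 out of the numerator and denominator: v_2(21/82) = -1. Step 2 — apply |x|_p = p^{-v_p(x)} = 2^{1} = 2.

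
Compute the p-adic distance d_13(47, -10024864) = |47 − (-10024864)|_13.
d_13(47, -10024864) = 1/371293

Step 1 — x − y = 47 − (-10024864) = 10024911. Step 2 — v_13(10024911) = 5 (factor: 10024911 = (13^5 · 27); the sign does not affect v_p). Step 3 — |x − y|_13 = 13^{-5} = 1/371293.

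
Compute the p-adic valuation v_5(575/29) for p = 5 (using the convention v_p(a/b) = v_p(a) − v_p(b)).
v_5(575/29) = 2

Factor powers of 5 from the numerator and denominator of the reduced fraction: 575 = 5^2 · 23 and 29 = 5^0 · 29. Apply v_p(a/b) = v_p(a) − v_p(b): v_5(575/29) = 2 − 0 = 2.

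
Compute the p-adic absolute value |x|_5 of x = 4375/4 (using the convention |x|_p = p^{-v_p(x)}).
|4375/4|_5 = 1/625

Step 1 — compute v_5(x) by factoring powers of 5 out of the numerator and denominator: v_5(4375/4) = 4. Step 2 — apply |x|_p = p^{-v_p(x)} = 5^{-4} = 1/625.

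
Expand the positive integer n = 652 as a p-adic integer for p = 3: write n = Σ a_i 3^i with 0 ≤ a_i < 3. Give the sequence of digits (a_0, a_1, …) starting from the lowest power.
(a_0, a_1, …) = (1, 1, 0, 0, 2, 2)

Repeated division by 3 gives the digits low-to-high: 652 = 1 + 1·3^1 + 2·3^4 + 2·3^5. Digit sequence: (1, 1, 0, 0, 2, 2).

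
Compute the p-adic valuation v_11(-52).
v_11(-52) = 0

v_11(n) is the largest exponent k such that 11^k divides n. Factor out: -52 = -11^0 · 52. (Sign doesn't affect v_p.) So v_11(-52) = 0.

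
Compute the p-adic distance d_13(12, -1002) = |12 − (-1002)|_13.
d_13(12, -1002) = 1/169

Step 1 — x − y = 12 − (-1002) = 1014. Step 2 — v_13(1014) = 2 (factor: 1014 = (13^2 · 6); the sign does not affect v_p). Step 3 — |x − y|_13 = 13^{-2} = 1/169.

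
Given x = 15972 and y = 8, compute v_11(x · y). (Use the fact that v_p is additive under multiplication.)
v_11(127776) = 3

v_p(x) = 3 (factor: 15972 = 11^3 · 12); v_p(y) = 0 (factor: 8 = 11^0 · 8). Additivity: v_p(xy) = v_p(x) + v_p(y) = 3 + 0 = 3. (Direct check: xy = 127776 = 11^3 · (96).)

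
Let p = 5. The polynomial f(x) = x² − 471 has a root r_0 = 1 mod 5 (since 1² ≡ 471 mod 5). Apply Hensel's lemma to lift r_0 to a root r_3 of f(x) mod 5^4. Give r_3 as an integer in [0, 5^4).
r_3 = 311 (mod 625)

Hensel's recurrence: r_{i+1} = r_i − f(r_i)·(f′(r_i))^{-1} mod 5^{i+2}, with f′(x) = 2x. Iterate:
  r_0 = 1 (mod 5)
  r_1 = 11 (mod 25)
  r_2 = 61 (mod 125)
  r_3 = 311 (mod 625)
Final: r_3 = 311, and one checks f(r_3) ≡ 0 mod 5^4.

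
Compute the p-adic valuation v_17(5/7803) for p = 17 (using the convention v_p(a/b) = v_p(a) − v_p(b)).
v_17(5/7803) = -2

Factor powers of 17 from the numerator and denominator of the reduced fraction: 5 = 17^0 · 5 and 7803 = 17^2 · 27. Apply v_p(a/b) = v_p(a) − v_p(b): v_17(5/7803) = 0 − 2 = -2.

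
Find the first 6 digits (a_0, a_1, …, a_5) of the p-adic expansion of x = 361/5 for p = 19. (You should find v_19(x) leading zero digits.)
(a_0, …, a_5) = (0, 0, 4, 15, 3, 15)

v_19(361/5) = 2, so a_0 = ... = a_1 = 0. Factor out: x = 19^2 · u with u = 1/5 a unit in ℤ_19. Expand u iteratively via a_{v+i} = u_i mod 19, u_{i+1} = (u_i − a_{v+i})/19:
  u_0 = 1/5;  a_2 = 4;  u_1 = (u_0 − 4)/19 = -1/5
  u_1 = -1/5;  a_3 = 15;  u_2 = (u_1 − 15)/19 = -4/5
  u_2 = -4/5;  a_4 = 3;  u_3 = (u_2 − 3)/19 = -1/5
  u_3 = -1/5;  a_5 = 15;  u_4 = (u_3 − 15)/19 = -4/5
Digits: (0, 0, 4, 15, 3, 15).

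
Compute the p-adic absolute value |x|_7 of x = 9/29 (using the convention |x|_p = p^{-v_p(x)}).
|9/29|_7 = 1

Step 1 — compute v_7(x) by factoring powers of 7 out of the numerator and denominator: v_7(9/29) = 0. Step 2 — apply |x|_p = p^{-v_p(x)} = 7^{0} = 1.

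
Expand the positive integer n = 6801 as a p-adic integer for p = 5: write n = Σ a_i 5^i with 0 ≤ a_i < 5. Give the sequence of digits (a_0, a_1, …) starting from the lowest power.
(a_0, a_1, …) = (1, 0, 2, 4, 0, 2)

Repeated division by 5 gives the digits low-to-high: 6801 = 1 + 2·5^2 + 4·5^3 + 2·5^5. Digit sequence: (1, 0, 2, 4, 0, 2).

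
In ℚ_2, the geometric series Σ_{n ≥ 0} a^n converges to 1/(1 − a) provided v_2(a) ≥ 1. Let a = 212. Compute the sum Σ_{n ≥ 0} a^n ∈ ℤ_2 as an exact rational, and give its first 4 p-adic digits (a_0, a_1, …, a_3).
Σ a^n = 1/(1 − a) = -1/211;  first 4 digits = (1, 0, 1, 0)

v_2(a) = 2 ≥ 1, so the series converges in ℤ_2 to 1/(1 − a) = 1/(1 − 212) = -1/211. Expand this rational in ℤ_2: compute digits iteratively via d_i = x_i mod 2, x_{i+1} = (x_i − d_i)/2. The first 4 digits are (1, 0, 1, 0).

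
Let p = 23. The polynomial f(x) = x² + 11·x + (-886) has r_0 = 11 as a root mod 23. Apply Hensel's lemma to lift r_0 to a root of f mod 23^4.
r_3 = 198662 (mod 279841)

Hensel: r_{i+1} = r_i − f(r_i)·(f′(r_i))^{-1} mod 23^{i+2}, f′(x) = 2x + 11. Iterate:
  r_0 = 11 (mod 23)
  r_1 = 287 (mod 529)
  r_2 = 3990 (mod 12167)
  r_3 = 198662 (mod 279841)
Final: r = 198662 satisfies f(r) ≡ 0 mod 23^4.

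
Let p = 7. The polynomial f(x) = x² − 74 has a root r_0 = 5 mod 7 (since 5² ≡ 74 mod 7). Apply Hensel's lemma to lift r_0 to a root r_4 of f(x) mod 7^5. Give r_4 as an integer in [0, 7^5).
r_4 = 7453 (mod 16807)

Hensel's recurrence: r_{i+1} = r_i − f(r_i)·(f′(r_i))^{-1} mod 7^{i+2}, with f′(x) = 2x. Iterate:
  r_0 = 5 (mod 7)
  r_1 = 5 (mod 49)
  r_2 = 250 (mod 343)
  r_3 = 250 (mod 2401)
  r_4 = 7453 (mod 16807)
Final: r_4 = 7453, and one checks f(r_4) ≡ 0 mod 7^5.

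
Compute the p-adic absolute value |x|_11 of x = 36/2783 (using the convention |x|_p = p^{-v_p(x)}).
|36/2783|_11 = 121

Step 1 — compute v_11(x) by factoring powers of 11 out of the numerator and denominator: v_11(36/2783) = -2. Step 2 — apply |x|_p = p^{-v_p(x)} = 11^{2} = 121.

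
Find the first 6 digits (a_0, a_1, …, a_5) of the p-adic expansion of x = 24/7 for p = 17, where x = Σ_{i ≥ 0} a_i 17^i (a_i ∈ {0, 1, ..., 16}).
(a_0, …, a_5) = (1, 5, 7, 2, 12, 9)

v_17(24/7) = 0 (numerator and denominator both coprime to 17), so x ∈ ℤ_17^×. Compute digits iteratively via a_i = x_i mod 17, x_{i+1} = (x_i − a_i)/17, with x_0 = x:
  x_0 = 24/7;  a_0 = 1;  x_1 = (x_0 − 1)/17 = 1/7
  x_1 = 1/7;  a_1 = 5;  x_2 = (x_1 − 5)/17 = -2/7
  x_2 = -2/7;  a_2 = 7;  x_3 = (x_2 − 7)/17 = -3/7
  x_3 = -3/7;  a_3 = 2;  x_4 = (x_3 − 2)/17 = -1/7
  x_4 = -1/7;  a_4 = 12;  x_5 = (x_4 − 12)/17 = -5/7
  x_5 = -5/7;  a_5 = 9;  x_6 = (x_5 − 9)/17 = -4/7
Digits: (1, 5, 7, 2, 12, 9).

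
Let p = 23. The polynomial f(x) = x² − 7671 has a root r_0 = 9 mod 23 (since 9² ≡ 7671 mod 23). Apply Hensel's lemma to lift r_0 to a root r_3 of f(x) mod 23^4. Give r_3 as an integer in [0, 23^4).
r_3 = 123864 (mod 279841)

Hensel's recurrence: r_{i+1} = r_i − f(r_i)·(f′(r_i))^{-1} mod 23^{i+2}, with f′(x) = 2x. Iterate:
  r_0 = 9 (mod 23)
  r_1 = 78 (mod 529)
  r_2 = 2194 (mod 12167)
  r_3 = 123864 (mod 279841)
Final: r_3 = 123864, and one checks f(r_3) ≡ 0 mod 23^4.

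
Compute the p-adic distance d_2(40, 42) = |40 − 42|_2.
d_2(40, 42) = 1/2

Step 1 — x − y = 40 − 42 = -2. Step 2 — v_2(-2) = 1 (factor: -2 = −(2^1 · 1); the sign does not affect v_p). Step 3 — |x − y|_2 = 2^{-1} = 1/2.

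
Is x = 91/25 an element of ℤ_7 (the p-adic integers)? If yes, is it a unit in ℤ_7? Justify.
x ∈ ℤ_7 but not a unit; v_7(x) = 1 > 0

ℤ_7 = {x ∈ ℚ_7 : v_7(x) ≥ 0} and ℤ_7^× = {x ∈ ℤ_7 : v_7(x) = 0}. Here v_7(91/25) = v_7(num) − v_7(den) = 1; compare against these criteria.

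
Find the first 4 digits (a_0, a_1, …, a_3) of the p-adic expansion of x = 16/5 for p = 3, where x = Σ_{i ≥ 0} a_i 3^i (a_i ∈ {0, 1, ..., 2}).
(a_0, …, a_3) = (2, 1, 1, 2)

v_3(16/5) = 0 (numerator and denominator both coprime to 3), so x ∈ ℤ_3^×. Compute digits iteratively via a_i = x_i mod 3, x_{i+1} = (x_i − a_i)/3, with x_0 = x:
  x_0 = 16/5;  a_0 = 2;  x_1 = (x_0 − 2)/3 = 2/5
  x_1 = 2/5;  a_1 = 1;  x_2 = (x_1 − 1)/3 = -1/5
  x_2 = -1/5;  a_2 = 1;  x_3 = (x_2 − 1)/3 = -2/5
  x_3 = -2/5;  a_3 = 2;  x_4 = (x_3 − 2)/3 = -4/5
Digits: (2, 1, 1, 2).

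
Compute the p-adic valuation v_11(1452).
v_11(1452) = 2

v_11(n) is the largest exponent k such that 11^k divides n. Factor out: 1452 = 11^2 · 12. (Sign doesn't affect v_p.) So v_11(1452) = 2.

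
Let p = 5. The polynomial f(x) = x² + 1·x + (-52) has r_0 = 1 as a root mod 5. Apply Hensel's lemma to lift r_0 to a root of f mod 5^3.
r_2 = 101 (mod 125)

Hensel: r_{i+1} = r_i − f(r_i)·(f′(r_i))^{-1} mod 5^{i+2}, f′(x) = 2x + 1. Iterate:
  r_0 = 1 (mod 5)
  r_1 = 1 (mod 25)
  r_2 = 101 (mod 125)
Final: r = 101 satisfies f(r) ≡ 0 mod 5^3.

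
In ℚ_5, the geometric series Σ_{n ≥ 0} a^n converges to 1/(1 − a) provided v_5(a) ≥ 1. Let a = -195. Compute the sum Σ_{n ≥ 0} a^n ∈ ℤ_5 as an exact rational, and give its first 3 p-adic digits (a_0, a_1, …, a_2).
Σ a^n = 1/(1 − a) = 1/196;  first 3 digits = (1, 1, 3)

v_5(a) = 1 ≥ 1, so the series converges in ℤ_5 to 1/(1 − a) = 1/(1 − (-195)) = 1/196. Expand this rational in ℤ_5: compute digits iteratively via d_i = x_i mod 5, x_{i+1} = (x_i − d_i)/5. The first 3 digits are (1, 1, 3).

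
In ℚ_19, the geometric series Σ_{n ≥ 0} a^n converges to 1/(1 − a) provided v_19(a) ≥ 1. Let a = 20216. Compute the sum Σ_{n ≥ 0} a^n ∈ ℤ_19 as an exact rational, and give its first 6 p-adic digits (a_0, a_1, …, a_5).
Σ a^n = 1/(1 − a) = -1/20215;  first 6 digits = (1, 0, 18, 2, 1, 13)

v_19(a) = 2 ≥ 1, so the series converges in ℤ_19 to 1/(1 − a) = 1/(1 − 20216) = -1/20215. Expand this rational in ℤ_19: compute digits iteratively via d_i = x_i mod 19, x_{i+1} = (x_i − d_i)/19. The first 6 digits are (1, 0, 18, 2, 1, 13).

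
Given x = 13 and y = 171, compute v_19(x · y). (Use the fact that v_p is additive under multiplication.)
v_19(2223) = 1

v_p(x) = 0 (factor: 13 = 19^0 · 13); v_p(y) = 1 (factor: 171 = 19^1 · 9). Additivity: v_p(xy) = v_p(x) + v_p(y) = 0 + 1 = 1. (Direct check: xy = 2223 = 19^1 · (117).)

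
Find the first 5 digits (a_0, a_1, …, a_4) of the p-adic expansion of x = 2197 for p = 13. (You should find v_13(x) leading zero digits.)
(a_0, …, a_4) = (0, 0, 0, 1, 0)

v_13(2197) = 3, so a_0 = ... = a_2 = 0. Factor out: x = 13^3 · u with u = 1 a unit in ℤ_13. Expand u iteratively via a_{v+i} = u_i mod 13, u_{i+1} = (u_i − a_{v+i})/13:
  u_0 = 1;  a_3 = 1;  u_1 = (u_0 − 1)/13 = 0
  u_1 = 0;  a_4 = 0;  u_2 = (u_1 − 0)/13 = 0
Digits: (0, 0, 0, 1, 0).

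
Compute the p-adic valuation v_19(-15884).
v_19(-15884) = 2

v_19(n) is the largest exponent k such that 19^k divides n. Factor out: -15884 = -19^2 · 44. (Sign doesn't affect v_p.) So v_19(-15884) = 2.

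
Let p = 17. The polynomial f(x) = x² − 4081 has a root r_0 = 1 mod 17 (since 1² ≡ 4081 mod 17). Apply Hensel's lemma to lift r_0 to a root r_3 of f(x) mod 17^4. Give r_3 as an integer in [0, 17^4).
r_3 = 53483 (mod 83521)

Hensel's recurrence: r_{i+1} = r_i − f(r_i)·(f′(r_i))^{-1} mod 17^{i+2}, with f′(x) = 2x. Iterate:
  r_0 = 1 (mod 17)
  r_1 = 18 (mod 289)
  r_2 = 4353 (mod 4913)
  r_3 = 53483 (mod 83521)
Final: r_3 = 53483, and one checks f(r_3) ≡ 0 mod 17^4.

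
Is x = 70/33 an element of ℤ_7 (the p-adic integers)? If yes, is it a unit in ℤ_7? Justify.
x ∈ ℤ_7 but not a unit; v_7(x) = 1 > 0

ℤ_7 = {x ∈ ℚ_7 : v_7(x) ≥ 0} and ℤ_7^× = {x ∈ ℤ_7 : v_7(x) = 0}. Here v_7(70/33) = v_7(num) − v_7(den) = 1; compare against these criteria.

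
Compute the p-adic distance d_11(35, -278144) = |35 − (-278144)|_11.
d_11(35, -278144) = 1/14641

Step 1 — x − y = 35 − (-278144) = 278179. Step 2 — v_11(278179) = 4 (factor: 278179 = (11^4 · 19); the sign does not affect v_p). Step 3 — |x − y|_11 = 11^{-4} = 1/14641.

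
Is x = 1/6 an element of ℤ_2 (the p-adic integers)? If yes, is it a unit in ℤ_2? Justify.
x ∉ ℤ_2 (v_2(x) = -1 < 0)

ℤ_2 = {x ∈ ℚ_2 : v_2(x) ≥ 0} and ℤ_2^× = {x ∈ ℤ_2 : v_2(x) = 0}. Here v_2(1/6) = v_2(num) − v_2(den) = -1; compare against these criteria.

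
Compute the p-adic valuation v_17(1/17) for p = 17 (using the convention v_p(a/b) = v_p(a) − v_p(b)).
v_17(1/17) = -1

Factor powers of 17 from the numerator and denominator of the reduced fraction: 1 = 17^0 · 1 and 17 = 17^1 · 1. Apply v_p(a/b) = v_p(a) − v_p(b): v_17(1/17) = 0 − 1 = -1.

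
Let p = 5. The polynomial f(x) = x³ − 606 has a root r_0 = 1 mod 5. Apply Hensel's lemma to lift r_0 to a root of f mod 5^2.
r_1 = 11 (mod 25)

Hensel: r_{i+1} = r_i − f(r_i)/f′(r_i) mod 5^{i+2}, where f′(x) = 3x². Iterate:
  r_0 = 1 (mod 5)
  r_1 = 11 (mod 25)
Final: r = 11 with f(r) ≡ 0 mod 5^2.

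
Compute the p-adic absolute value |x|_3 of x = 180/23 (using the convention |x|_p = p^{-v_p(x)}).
|180/23|_3 = 1/9

Step 1 — compute v_3(x) by factoring powers of 3 out of the numerator and denominator: v_3(180/23) = 2. Step 2 — apply |x|_p = p^{-v_p(x)} = 3^{-2} = 1/9.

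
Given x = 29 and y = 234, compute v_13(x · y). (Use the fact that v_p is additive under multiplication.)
v_13(6786) = 1

v_p(x) = 0 (factor: 29 = 13^0 · 29); v_p(y) = 1 (factor: 234 = 13^1 · 18). Additivity: v_p(xy) = v_p(x) + v_p(y) = 0 + 1 = 1. (Direct check: xy = 6786 = 13^1 · (522).)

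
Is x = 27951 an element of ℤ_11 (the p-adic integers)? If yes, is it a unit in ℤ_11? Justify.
x ∈ ℤ_11 but not a unit; v_11(x) = 3 > 0

ℤ_11 = {x ∈ ℚ_11 : v_11(x) ≥ 0} and ℤ_11^× = {x ∈ ℤ_11 : v_11(x) = 0}. Here v_11(27951) = v_11(num) − v_11(den) = 3; compare against these criteria.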